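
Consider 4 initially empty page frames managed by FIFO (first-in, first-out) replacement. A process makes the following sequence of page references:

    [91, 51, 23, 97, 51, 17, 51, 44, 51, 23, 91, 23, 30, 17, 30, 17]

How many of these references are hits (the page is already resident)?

91 → miss, frames (91)
51 → miss, frames (91 51)
23 → miss, frames (91 51 23)
97 → miss, frames (91 51 23 97)
51 → hit
17 → miss, evict 91, frames (51 23 97 17)
51 → hit
44 → miss, evict 51, frames (23 97 17 44)
51 → miss, evict 23, frames (97 17 44 51)
23 → miss, evict 97, frames (17 44 51 23)
91 → miss, evict 17, frames (44 51 23 91)
23 → hit
30 → miss, evict 44, frames (51 23 91 30)
17 → miss, evict 51, frames (23 91 30 17)
30 → hit
17 → hit
Hits: 5.

5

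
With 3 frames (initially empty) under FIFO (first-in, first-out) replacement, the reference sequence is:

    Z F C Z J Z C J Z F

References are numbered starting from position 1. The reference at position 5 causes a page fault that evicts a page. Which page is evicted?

Z

pos 1: Z: fault, frames {Z}
pos 2: F: fault, frames {Z,F}
pos 3: C: fault, frames {Z,F,C}
pos 4: Z: hit
pos 5: J: fault, evict Z, frames {F,C,J}
At position 5, page Z is evicted.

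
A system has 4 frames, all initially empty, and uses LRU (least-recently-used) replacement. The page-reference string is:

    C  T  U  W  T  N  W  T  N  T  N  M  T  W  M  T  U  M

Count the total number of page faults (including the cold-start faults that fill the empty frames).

C: fault, frames [C]
T: fault, frames [C, T]
U: fault, frames [C, T, U]
W: fault, frames [C, T, U, W]
T: hit
N: fault, evict C, frames [U, W, T, N]
W: hit
T: hit
N: hit
T: hit
N: hit
M: fault, evict U, frames [W, T, N, M]
T: hit
W: hit
M: hit
T: hit
U: fault, evict N, frames [W, M, T, U]
M: hit
Page faults: 7.

7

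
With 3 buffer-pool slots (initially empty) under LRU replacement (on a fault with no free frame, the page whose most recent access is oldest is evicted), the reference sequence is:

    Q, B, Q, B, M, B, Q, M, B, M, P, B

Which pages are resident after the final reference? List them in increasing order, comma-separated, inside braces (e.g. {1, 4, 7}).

{B, M, P}

Q -> fault, frames [Q]
B -> fault, frames [Q, B]
Q -> hit
B -> hit
M -> fault, frames [Q, B, M]
B -> hit
Q -> hit
M -> hit
B -> hit
M -> hit
P -> fault, evict Q, frames [B, M, P]
B -> hit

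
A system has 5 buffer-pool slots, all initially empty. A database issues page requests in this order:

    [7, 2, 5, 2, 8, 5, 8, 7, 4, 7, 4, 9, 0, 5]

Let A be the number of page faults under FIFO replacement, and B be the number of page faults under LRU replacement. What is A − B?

-1

Under FIFO: F F F . F . . . F . . F F . → 7 faults.
Under LRU: F F F . F . . . F . . F F F → 8 faults.
A − B = 7 − 8 = -1.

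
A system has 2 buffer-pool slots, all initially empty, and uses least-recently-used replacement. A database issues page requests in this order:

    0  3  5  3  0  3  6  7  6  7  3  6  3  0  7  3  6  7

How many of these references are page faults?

0: fault, frames [0]
3: fault, frames [0, 3]
5: fault, evict 0, frames [3, 5]
3: hit
0: fault, evict 5, frames [3, 0]
3: hit
6: fault, evict 0, frames [3, 6]
7: fault, evict 3, frames [6, 7]
6: hit
7: hit
3: fault, evict 6, frames [7, 3]
6: fault, evict 7, frames [3, 6]
3: hit
0: fault, evict 6, frames [3, 0]
7: fault, evict 3, frames [0, 7]
3: fault, evict 0, frames [7, 3]
6: fault, evict 7, frames [3, 6]
7: fault, evict 3, frames [6, 7]
Page faults: 13.

13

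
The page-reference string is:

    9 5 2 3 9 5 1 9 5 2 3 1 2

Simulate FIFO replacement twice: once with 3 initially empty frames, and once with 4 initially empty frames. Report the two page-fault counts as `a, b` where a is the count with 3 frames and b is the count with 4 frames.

3 frames: F F F F F F F . . F F . . → 9 faults.
4 frames: F F F F . . F F F F F F . → 10 faults.
10 > 9: adding a frame increased faults — Belady's anomaly.

9, 10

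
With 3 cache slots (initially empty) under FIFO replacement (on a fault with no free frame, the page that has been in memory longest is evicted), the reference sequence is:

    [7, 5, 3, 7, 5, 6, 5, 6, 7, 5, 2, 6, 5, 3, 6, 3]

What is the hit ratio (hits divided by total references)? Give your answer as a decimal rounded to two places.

0.44

7 -> fault, frames {7}
5 -> fault, frames {7,5}
3 -> fault, frames {7,5,3}
7 -> hit
5 -> hit
6 -> fault, evict 7, frames {5,3,6}
5 -> hit
6 -> hit
7 -> fault, evict 5, frames {3,6,7}
5 -> fault, evict 3, frames {6,7,5}
2 -> fault, evict 6, frames {7,5,2}
6 -> fault, evict 7, frames {5,2,6}
5 -> hit
3 -> fault, evict 5, frames {2,6,3}
6 -> hit
3 -> hit
Hits: 7 of 16 references → 7/16 = 0.4375.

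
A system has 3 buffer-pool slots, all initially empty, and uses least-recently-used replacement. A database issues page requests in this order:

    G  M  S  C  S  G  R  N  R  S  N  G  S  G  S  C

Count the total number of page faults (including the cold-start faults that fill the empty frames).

10

G -> miss, frames {G}
M -> miss, frames {G,M}
S -> miss, frames {G,M,S}
C -> miss, evict G, frames {M,S,C}
S -> hit
G -> miss, evict M, frames {C,S,G}
R -> miss, evict C, frames {S,G,R}
N -> miss, evict S, frames {G,R,N}
R -> hit
S -> miss, evict G, frames {N,R,S}
N -> hit
G -> miss, evict R, frames {S,N,G}
S -> hit
G -> hit
S -> hit
C -> miss, evict N, frames {G,S,C}
Page faults: 10.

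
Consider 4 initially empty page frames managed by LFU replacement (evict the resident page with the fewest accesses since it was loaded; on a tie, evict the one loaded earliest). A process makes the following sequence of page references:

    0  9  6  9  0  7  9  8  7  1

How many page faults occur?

6

0 → miss, frames {0}
9 → miss, frames {0,9}
6 → miss, frames {0,9,6}
9 → hit
0 → hit
7 → miss, frames {0,9,6,7}
9 → hit
8 → miss, evict 6, frames {0,9,7,8}
7 → hit
1 → miss, evict 8, frames {0,9,7,1}
Page faults: 6.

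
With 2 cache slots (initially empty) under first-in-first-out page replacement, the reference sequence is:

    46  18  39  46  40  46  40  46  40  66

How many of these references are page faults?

46 → fault, frames (46)
18 → fault, frames (46 18)
39 → fault, evict 46, frames (18 39)
46 → fault, evict 18, frames (39 46)
40 → fault, evict 39, frames (46 40)
46 → hit
40 → hit
46 → hit
40 → hit
66 → fault, evict 46, frames (40 66)
Page faults: 6.

6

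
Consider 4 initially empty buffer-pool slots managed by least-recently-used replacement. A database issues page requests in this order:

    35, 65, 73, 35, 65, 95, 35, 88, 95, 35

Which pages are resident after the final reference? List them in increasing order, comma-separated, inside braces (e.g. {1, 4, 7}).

35: fault, frames [35]
65: fault, frames [35, 65]
73: fault, frames [35, 65, 73]
35: hit
65: hit
95: fault, frames [73, 35, 65, 95]
35: hit
88: fault, evict 73, frames [65, 95, 35, 88]
95: hit
35: hit

{35, 65, 88, 95}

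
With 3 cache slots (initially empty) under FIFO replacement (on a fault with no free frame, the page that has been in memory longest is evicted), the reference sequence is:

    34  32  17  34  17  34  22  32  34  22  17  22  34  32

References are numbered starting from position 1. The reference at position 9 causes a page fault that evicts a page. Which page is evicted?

pos 1: 34: fault, frames [34]
pos 2: 32: fault, frames [34, 32]
pos 3: 17: fault, frames [34, 32, 17]
pos 4: 34: hit
pos 5: 17: hit
pos 6: 34: hit
pos 7: 22: fault, evict 34, frames [32, 17, 22]
pos 8: 32: hit
pos 9: 34: fault, evict 32, frames [17, 22, 34]
At position 9, page 32 is evicted.

32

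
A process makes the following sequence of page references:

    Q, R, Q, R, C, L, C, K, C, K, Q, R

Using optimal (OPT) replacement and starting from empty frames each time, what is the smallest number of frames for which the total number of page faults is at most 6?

f=1: 12 faults
f=2: 7 faults
f=3: 6 faults
f=4: 5 faults
f=5: 5 faults
Smallest f with faults ≤ 6 is 3.

3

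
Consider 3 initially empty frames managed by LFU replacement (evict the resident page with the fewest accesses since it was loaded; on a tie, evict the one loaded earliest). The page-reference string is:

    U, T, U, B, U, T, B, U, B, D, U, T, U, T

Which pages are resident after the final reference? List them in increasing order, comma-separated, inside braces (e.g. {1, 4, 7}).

{B, T, U}

U: fault, frames [U]
T: fault, frames [U, T]
U: hit
B: fault, frames [U, T, B]
U: hit
T: hit
B: hit
U: hit
B: hit
D: fault, evict T, frames [U, B, D]
U: hit
T: fault, evict D, frames [U, B, T]
U: hit
T: hit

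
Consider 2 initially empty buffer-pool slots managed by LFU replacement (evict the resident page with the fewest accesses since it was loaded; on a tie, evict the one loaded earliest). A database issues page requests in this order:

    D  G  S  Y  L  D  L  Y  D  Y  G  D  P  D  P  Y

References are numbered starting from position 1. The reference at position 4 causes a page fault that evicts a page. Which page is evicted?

pos 1: D → miss, frames (D)
pos 2: G → miss, frames (D G)
pos 3: S → miss, evict D, frames (G S)
pos 4: Y → miss, evict G, frames (S Y)
At position 4, page G is evicted.

G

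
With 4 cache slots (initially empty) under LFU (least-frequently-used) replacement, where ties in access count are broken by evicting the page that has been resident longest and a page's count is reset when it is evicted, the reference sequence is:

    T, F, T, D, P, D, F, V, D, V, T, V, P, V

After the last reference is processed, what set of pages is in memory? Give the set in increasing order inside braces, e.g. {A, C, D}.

{D, P, T, V}

T -> miss, frames {T}
F -> miss, frames {T,F}
T -> hit
D -> miss, frames {T,F,D}
P -> miss, frames {T,F,D,P}
D -> hit
F -> hit
V -> miss, evict P, frames {T,F,D,V}
D -> hit
V -> hit
T -> hit
V -> hit
P -> miss, evict F, frames {T,D,V,P}
V -> hit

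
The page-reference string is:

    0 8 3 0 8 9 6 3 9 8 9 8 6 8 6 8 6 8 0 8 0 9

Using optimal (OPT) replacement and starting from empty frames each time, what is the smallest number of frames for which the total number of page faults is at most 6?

4

f=1: 22 faults
f=2: 11 faults
f=3: 7 faults
f=4: 6 faults
f=5: 5 faults
Smallest f with faults ≤ 6 is 4.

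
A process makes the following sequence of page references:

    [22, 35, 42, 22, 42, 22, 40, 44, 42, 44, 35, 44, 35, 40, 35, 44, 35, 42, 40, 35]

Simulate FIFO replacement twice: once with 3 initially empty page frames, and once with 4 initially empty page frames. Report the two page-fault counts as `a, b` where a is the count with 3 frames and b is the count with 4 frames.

3 frames: F F F . . . F F . . F . . . . . . F F . → 8 faults.
4 frames: F F F . . . F F . . . . . . . . . . . . → 5 faults.
5 < 8: adding a frame reduced faults, as is typical.

8, 5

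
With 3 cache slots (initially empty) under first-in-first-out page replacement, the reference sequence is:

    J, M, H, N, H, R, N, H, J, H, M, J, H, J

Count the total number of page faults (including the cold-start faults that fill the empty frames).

8

J: fault, frames (J)
M: fault, frames (J M)
H: fault, frames (J M H)
N: fault, evict J, frames (M H N)
H: hit
R: fault, evict M, frames (H N R)
N: hit
H: hit
J: fault, evict H, frames (N R J)
H: fault, evict N, frames (R J H)
M: fault, evict R, frames (J H M)
J: hit
H: hit
J: hit
Page faults: 8.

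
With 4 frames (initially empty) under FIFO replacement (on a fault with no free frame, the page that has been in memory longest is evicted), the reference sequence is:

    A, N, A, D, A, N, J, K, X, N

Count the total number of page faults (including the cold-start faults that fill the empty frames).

A: miss, frames (A)
N: miss, frames (A N)
A: hit
D: miss, frames (A N D)
A: hit
N: hit
J: miss, frames (A N D J)
K: miss, evict A, frames (N D J K)
X: miss, evict N, frames (D J K X)
N: miss, evict D, frames (J K X N)
Page faults: 7.

7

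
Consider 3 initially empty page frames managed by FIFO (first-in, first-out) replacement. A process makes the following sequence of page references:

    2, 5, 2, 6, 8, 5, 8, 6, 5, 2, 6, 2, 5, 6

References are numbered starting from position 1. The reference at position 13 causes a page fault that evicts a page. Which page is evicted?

6

pos 1: 2 -> miss, frames (2)
pos 2: 5 -> miss, frames (2 5)
pos 3: 2 -> hit
pos 4: 6 -> miss, frames (2 5 6)
pos 5: 8 -> miss, evict 2, frames (5 6 8)
pos 6: 5 -> hit
pos 7: 8 -> hit
pos 8: 6 -> hit
pos 9: 5 -> hit
pos 10: 2 -> miss, evict 5, frames (6 8 2)
pos 11: 6 -> hit
pos 12: 2 -> hit
pos 13: 5 -> miss, evict 6, frames (8 2 5)
At position 13, page 6 is evicted.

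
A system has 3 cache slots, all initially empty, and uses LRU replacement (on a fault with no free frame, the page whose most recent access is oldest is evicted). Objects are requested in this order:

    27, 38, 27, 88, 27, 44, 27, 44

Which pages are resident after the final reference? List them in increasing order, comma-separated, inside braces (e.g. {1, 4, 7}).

27 -> miss, frames [27]
38 -> miss, frames [27, 38]
27 -> hit
88 -> miss, frames [38, 27, 88]
27 -> hit
44 -> miss, evict 38, frames [88, 27, 44]
27 -> hit
44 -> hit

{27, 44, 88}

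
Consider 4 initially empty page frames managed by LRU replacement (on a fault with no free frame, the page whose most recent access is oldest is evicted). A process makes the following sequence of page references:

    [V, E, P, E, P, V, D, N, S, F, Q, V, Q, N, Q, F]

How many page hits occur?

V → miss, frames [V]
E → miss, frames [V, E]
P → miss, frames [V, E, P]
E → hit
P → hit
V → hit
D → miss, frames [E, P, V, D]
N → miss, evict E, frames [P, V, D, N]
S → miss, evict P, frames [V, D, N, S]
F → miss, evict V, frames [D, N, S, F]
Q → miss, evict D, frames [N, S, F, Q]
V → miss, evict N, frames [S, F, Q, V]
Q → hit
N → miss, evict S, frames [F, V, Q, N]
Q → hit
F → hit
Hits: 6.

6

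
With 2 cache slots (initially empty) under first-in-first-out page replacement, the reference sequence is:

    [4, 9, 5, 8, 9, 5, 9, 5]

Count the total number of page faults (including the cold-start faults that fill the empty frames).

4 -> fault, frames [4]
9 -> fault, frames [4, 9]
5 -> fault, evict 4, frames [9, 5]
8 -> fault, evict 9, frames [5, 8]
9 -> fault, evict 5, frames [8, 9]
5 -> fault, evict 8, frames [9, 5]
9 -> hit
5 -> hit
Page faults: 6.

6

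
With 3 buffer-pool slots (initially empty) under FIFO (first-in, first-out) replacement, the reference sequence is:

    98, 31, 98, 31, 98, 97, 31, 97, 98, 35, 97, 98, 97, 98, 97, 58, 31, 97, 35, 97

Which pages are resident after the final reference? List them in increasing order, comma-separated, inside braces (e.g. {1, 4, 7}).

{31, 35, 97}

98 -> fault, frames {98}
31 -> fault, frames {98,31}
98 -> hit
31 -> hit
98 -> hit
97 -> fault, frames {98,31,97}
31 -> hit
97 -> hit
98 -> hit
35 -> fault, evict 98, frames {31,97,35}
97 -> hit
98 -> fault, evict 31, frames {97,35,98}
97 -> hit
98 -> hit
97 -> hit
58 -> fault, evict 97, frames {35,98,58}
31 -> fault, evict 35, frames {98,58,31}
97 -> fault, evict 98, frames {58,31,97}
35 -> fault, evict 58, frames {31,97,35}
97 -> hit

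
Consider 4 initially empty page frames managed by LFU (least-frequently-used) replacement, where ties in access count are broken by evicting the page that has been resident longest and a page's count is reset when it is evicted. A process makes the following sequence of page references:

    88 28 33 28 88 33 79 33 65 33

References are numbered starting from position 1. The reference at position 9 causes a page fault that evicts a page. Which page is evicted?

pos 1: 88 → fault, frames {88}
pos 2: 28 → fault, frames {88,28}
pos 3: 33 → fault, frames {88,28,33}
pos 4: 28 → hit
pos 5: 88 → hit
pos 6: 33 → hit
pos 7: 79 → fault, frames {88,28,33,79}
pos 8: 33 → hit
pos 9: 65 → fault, evict 79, frames {88,28,33,65}
At position 9, page 79 is evicted.

79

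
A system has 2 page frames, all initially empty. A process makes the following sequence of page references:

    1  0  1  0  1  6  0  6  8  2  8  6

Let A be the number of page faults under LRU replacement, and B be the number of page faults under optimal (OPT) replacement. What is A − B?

1

Under LRU: F F . . . F F . F F . F → 7 faults.
Under OPT: F F . . . F . . F F . F → 6 faults.
A − B = 7 − 6 = 1.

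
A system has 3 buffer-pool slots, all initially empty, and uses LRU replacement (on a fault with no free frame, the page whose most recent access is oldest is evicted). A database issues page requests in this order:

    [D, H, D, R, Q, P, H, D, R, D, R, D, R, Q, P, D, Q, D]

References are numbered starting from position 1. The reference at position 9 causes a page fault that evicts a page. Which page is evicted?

P

pos 1: D: fault, frames {D}
pos 2: H: fault, frames {D,H}
pos 3: D: hit
pos 4: R: fault, frames {H,D,R}
pos 5: Q: fault, evict H, frames {D,R,Q}
pos 6: P: fault, evict D, frames {R,Q,P}
pos 7: H: fault, evict R, frames {Q,P,H}
pos 8: D: fault, evict Q, frames {P,H,D}
pos 9: R: fault, evict P, frames {H,D,R}
At position 9, page P is evicted.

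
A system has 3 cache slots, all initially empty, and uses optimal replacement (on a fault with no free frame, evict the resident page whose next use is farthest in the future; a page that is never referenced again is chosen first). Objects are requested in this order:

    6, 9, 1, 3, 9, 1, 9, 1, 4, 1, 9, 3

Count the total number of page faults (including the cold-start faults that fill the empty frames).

6: fault, frames {6}
9: fault, frames {6,9}
1: fault, frames {6,9,1}
3: fault, evict 6, frames {9,1,3}
9: hit
1: hit
9: hit
1: hit
4: fault, evict 3, frames {9,1,4}
1: hit
9: hit
3: fault, evict 4, frames {9,1,3}
Page faults: 6.

6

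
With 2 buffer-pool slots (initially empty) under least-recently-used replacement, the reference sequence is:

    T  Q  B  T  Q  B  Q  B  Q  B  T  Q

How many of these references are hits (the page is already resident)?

4

T: miss, frames (T)
Q: miss, frames (T Q)
B: miss, evict T, frames (Q B)
T: miss, evict Q, frames (B T)
Q: miss, evict B, frames (T Q)
B: miss, evict T, frames (Q B)
Q: hit
B: hit
Q: hit
B: hit
T: miss, evict Q, frames (B T)
Q: miss, evict B, frames (T Q)
Hits: 4.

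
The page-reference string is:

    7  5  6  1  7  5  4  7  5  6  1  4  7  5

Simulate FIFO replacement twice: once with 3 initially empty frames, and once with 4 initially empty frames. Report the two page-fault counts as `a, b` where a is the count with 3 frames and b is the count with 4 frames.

3 frames: F F F F F F F . . F F . F F → 11 faults.
4 frames: F F F F . . F F F F F F F F → 12 faults.
12 > 11: adding a frame increased faults — Belady's anomaly.

11, 12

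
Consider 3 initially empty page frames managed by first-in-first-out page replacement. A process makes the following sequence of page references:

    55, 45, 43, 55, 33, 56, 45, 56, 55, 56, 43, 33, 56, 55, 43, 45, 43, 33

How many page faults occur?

55 -> fault, frames {55}
45 -> fault, frames {55,45}
43 -> fault, frames {55,45,43}
55 -> hit
33 -> fault, evict 55, frames {45,43,33}
56 -> fault, evict 45, frames {43,33,56}
45 -> fault, evict 43, frames {33,56,45}
56 -> hit
55 -> fault, evict 33, frames {56,45,55}
56 -> hit
43 -> fault, evict 56, frames {45,55,43}
33 -> fault, evict 45, frames {55,43,33}
56 -> fault, evict 55, frames {43,33,56}
55 -> fault, evict 43, frames {33,56,55}
43 -> fault, evict 33, frames {56,55,43}
45 -> fault, evict 56, frames {55,43,45}
43 -> hit
33 -> fault, evict 55, frames {43,45,33}
Page faults: 14.

14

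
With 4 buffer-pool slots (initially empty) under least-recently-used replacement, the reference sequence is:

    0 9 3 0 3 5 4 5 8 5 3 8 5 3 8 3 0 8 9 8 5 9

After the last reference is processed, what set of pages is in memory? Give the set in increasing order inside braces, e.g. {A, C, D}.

0 → miss, frames {0}
9 → miss, frames {0,9}
3 → miss, frames {0,9,3}
0 → hit
3 → hit
5 → miss, frames {9,0,3,5}
4 → miss, evict 9, frames {0,3,5,4}
5 → hit
8 → miss, evict 0, frames {3,4,5,8}
5 → hit
3 → hit
8 → hit
5 → hit
3 → hit
8 → hit
3 → hit
0 → miss, evict 4, frames {5,8,3,0}
8 → hit
9 → miss, evict 5, frames {3,0,8,9}
8 → hit
5 → miss, evict 3, frames {0,9,8,5}
9 → hit

{0, 5, 8, 9}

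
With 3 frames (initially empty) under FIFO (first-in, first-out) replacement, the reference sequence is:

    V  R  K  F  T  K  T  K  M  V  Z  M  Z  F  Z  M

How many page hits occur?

6

V → miss, frames [V]
R → miss, frames [V, R]
K → miss, frames [V, R, K]
F → miss, evict V, frames [R, K, F]
T → miss, evict R, frames [K, F, T]
K → hit
T → hit
K → hit
M → miss, evict K, frames [F, T, M]
V → miss, evict F, frames [T, M, V]
Z → miss, evict T, frames [M, V, Z]
M → hit
Z → hit
F → miss, evict M, frames [V, Z, F]
Z → hit
M → miss, evict V, frames [Z, F, M]
Hits: 6.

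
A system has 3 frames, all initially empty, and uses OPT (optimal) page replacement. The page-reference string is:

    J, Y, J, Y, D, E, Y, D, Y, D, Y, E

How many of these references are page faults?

J -> fault, frames (J)
Y -> fault, frames (J Y)
J -> hit
Y -> hit
D -> fault, frames (J Y D)
E -> fault, evict J, frames (Y D E)
Y -> hit
D -> hit
Y -> hit
D -> hit
Y -> hit
E -> hit
Page faults: 4.

4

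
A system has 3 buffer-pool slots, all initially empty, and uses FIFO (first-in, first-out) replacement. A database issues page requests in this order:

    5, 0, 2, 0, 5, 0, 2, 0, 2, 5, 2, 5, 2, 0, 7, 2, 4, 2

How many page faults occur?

5

5: fault, frames (5)
0: fault, frames (5 0)
2: fault, frames (5 0 2)
0: hit
5: hit
0: hit
2: hit
0: hit
2: hit
5: hit
2: hit
5: hit
2: hit
0: hit
7: fault, evict 5, frames (0 2 7)
2: hit
4: fault, evict 0, frames (2 7 4)
2: hit
Page faults: 5.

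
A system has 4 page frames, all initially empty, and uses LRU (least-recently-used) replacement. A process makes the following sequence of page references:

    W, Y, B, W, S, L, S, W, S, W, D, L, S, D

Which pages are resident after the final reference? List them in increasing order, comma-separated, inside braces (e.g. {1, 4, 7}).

W → fault, frames {W}
Y → fault, frames {W,Y}
B → fault, frames {W,Y,B}
W → hit
S → fault, frames {Y,B,W,S}
L → fault, evict Y, frames {B,W,S,L}
S → hit
W → hit
S → hit
W → hit
D → fault, evict B, frames {L,S,W,D}
L → hit
S → hit
D → hit

{D, L, S, W}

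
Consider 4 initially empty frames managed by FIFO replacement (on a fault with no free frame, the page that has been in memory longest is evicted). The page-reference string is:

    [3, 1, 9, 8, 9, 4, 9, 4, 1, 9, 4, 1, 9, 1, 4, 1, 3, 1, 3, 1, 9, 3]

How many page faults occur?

8

3 → fault, frames [3]
1 → fault, frames [3, 1]
9 → fault, frames [3, 1, 9]
8 → fault, frames [3, 1, 9, 8]
9 → hit
4 → fault, evict 3, frames [1, 9, 8, 4]
9 → hit
4 → hit
1 → hit
9 → hit
4 → hit
1 → hit
9 → hit
1 → hit
4 → hit
1 → hit
3 → fault, evict 1, frames [9, 8, 4, 3]
1 → fault, evict 9, frames [8, 4, 3, 1]
3 → hit
1 → hit
9 → fault, evict 8, frames [4, 3, 1, 9]
3 → hit
Page faults: 8.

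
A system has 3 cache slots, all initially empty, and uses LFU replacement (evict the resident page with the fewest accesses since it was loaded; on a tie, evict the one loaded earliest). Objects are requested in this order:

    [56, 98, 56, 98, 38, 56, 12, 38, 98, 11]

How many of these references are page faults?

6

56 → fault, frames [56]
98 → fault, frames [56, 98]
56 → hit
98 → hit
38 → fault, frames [56, 98, 38]
56 → hit
12 → fault, evict 38, frames [56, 98, 12]
38 → fault, evict 12, frames [56, 98, 38]
98 → hit
11 → fault, evict 38, frames [56, 98, 11]
Page faults: 6.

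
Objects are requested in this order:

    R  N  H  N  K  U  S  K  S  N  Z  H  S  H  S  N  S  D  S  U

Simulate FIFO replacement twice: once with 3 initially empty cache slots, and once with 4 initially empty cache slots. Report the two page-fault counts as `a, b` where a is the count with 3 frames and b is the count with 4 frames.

3 frames: F F F . F F F . . F F F F . . F . F . F → 13 faults.
4 frames: F F F . F F F . . F F F . . . . . F F F → 12 faults.
12 < 13: adding a frame reduced faults, as is typical.

13, 12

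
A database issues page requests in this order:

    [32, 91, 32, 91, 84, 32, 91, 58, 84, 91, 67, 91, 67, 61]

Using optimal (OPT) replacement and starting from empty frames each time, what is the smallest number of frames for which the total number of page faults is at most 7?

3

f=1: 14 faults
f=2: 8 faults
f=3: 6 faults
f=4: 6 faults
f=5: 6 faults
f=6: 6 faults
Smallest f with faults ≤ 7 is 3.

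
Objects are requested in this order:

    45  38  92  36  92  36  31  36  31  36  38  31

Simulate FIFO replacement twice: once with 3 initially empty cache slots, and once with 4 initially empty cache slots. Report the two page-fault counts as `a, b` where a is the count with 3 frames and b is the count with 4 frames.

3 frames: F F F F . . F . . . F . → 6 faults.
4 frames: F F F F . . F . . . . . → 5 faults.
5 < 6: adding a frame reduced faults, as is typical.

6, 5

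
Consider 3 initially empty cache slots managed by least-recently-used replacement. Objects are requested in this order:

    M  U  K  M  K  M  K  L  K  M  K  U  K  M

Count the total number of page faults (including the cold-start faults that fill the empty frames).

5

M → fault, frames {M}
U → fault, frames {M,U}
K → fault, frames {M,U,K}
M → hit
K → hit
M → hit
K → hit
L → fault, evict U, frames {M,K,L}
K → hit
M → hit
K → hit
U → fault, evict L, frames {M,K,U}
K → hit
M → hit
Page faults: 5.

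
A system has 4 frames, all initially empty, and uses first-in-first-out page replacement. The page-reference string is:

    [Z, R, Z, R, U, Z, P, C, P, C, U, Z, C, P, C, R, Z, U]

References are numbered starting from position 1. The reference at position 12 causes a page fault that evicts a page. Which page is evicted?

pos 1: Z -> miss, frames [Z]
pos 2: R -> miss, frames [Z, R]
pos 3: Z -> hit
pos 4: R -> hit
pos 5: U -> miss, frames [Z, R, U]
pos 6: Z -> hit
pos 7: P -> miss, frames [Z, R, U, P]
pos 8: C -> miss, evict Z, frames [R, U, P, C]
pos 9: P -> hit
pos 10: C -> hit
pos 11: U -> hit
pos 12: Z -> miss, evict R, frames [U, P, C, Z]
At position 12, page R is evicted.

R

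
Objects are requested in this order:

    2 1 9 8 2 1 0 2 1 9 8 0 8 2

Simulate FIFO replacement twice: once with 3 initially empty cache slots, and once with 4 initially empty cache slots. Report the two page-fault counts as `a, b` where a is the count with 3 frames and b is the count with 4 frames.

10, 11

3 frames: F F F F F F F . . F F . . F → 10 faults.
4 frames: F F F F . . F F F F F F . F → 11 faults.
11 > 10: adding a frame increased faults — Belady's anomaly.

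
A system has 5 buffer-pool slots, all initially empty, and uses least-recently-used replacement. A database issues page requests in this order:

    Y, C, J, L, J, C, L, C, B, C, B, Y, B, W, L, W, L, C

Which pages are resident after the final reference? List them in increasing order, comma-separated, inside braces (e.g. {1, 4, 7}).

Y → fault, frames {Y}
C → fault, frames {Y,C}
J → fault, frames {Y,C,J}
L → fault, frames {Y,C,J,L}
J → hit
C → hit
L → hit
C → hit
B → fault, frames {Y,J,L,C,B}
C → hit
B → hit
Y → hit
B → hit
W → fault, evict J, frames {L,C,Y,B,W}
L → hit
W → hit
L → hit
C → hit

{B, C, L, W, Y}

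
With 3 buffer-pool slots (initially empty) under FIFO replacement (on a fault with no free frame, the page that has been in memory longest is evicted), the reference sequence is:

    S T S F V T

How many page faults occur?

S: miss, frames {S}
T: miss, frames {S,T}
S: hit
F: miss, frames {S,T,F}
V: miss, evict S, frames {T,F,V}
T: hit
Page faults: 4.

4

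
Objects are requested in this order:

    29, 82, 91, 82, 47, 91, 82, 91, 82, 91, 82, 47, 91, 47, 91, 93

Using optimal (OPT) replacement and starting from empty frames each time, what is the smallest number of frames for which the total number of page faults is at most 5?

3

f=1: 16 faults
f=2: 7 faults
f=3: 5 faults
f=4: 5 faults
f=5: 5 faults
Smallest f with faults ≤ 5 is 3.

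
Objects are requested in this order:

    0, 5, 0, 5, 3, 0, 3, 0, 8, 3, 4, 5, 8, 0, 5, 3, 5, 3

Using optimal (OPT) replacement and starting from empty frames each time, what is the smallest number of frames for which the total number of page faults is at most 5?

f=1: 18 faults
f=2: 8 faults
f=3: 7 faults
f=4: 6 faults
f=5: 5 faults
Smallest f with faults ≤ 5 is 5.

5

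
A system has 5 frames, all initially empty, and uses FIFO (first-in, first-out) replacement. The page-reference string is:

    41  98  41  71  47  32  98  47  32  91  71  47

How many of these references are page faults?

41: fault, frames (41)
98: fault, frames (41 98)
41: hit
71: fault, frames (41 98 71)
47: fault, frames (41 98 71 47)
32: fault, frames (41 98 71 47 32)
98: hit
47: hit
32: hit
91: fault, evict 41, frames (98 71 47 32 91)
71: hit
47: hit
Page faults: 6.

6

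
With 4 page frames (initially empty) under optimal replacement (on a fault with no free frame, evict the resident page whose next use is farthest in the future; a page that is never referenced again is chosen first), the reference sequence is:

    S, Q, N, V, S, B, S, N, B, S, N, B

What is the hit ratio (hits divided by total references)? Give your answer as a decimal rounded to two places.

S -> miss, frames (S)
Q -> miss, frames (S Q)
N -> miss, frames (S Q N)
V -> miss, frames (S Q N V)
S -> hit
B -> miss, evict V, frames (S Q N B)
S -> hit
N -> hit
B -> hit
S -> hit
N -> hit
B -> hit
Hits: 7 of 12 references → 7/12 = 0.5833.

0.58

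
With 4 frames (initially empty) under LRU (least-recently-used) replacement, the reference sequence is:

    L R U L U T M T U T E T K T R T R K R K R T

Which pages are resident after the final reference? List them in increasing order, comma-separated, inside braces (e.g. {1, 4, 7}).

L: fault, frames [L]
R: fault, frames [L, R]
U: fault, frames [L, R, U]
L: hit
U: hit
T: fault, frames [R, L, U, T]
M: fault, evict R, frames [L, U, T, M]
T: hit
U: hit
T: hit
E: fault, evict L, frames [M, U, T, E]
T: hit
K: fault, evict M, frames [U, E, T, K]
T: hit
R: fault, evict U, frames [E, K, T, R]
T: hit
R: hit
K: hit
R: hit
K: hit
R: hit
T: hit

{E, K, R, T}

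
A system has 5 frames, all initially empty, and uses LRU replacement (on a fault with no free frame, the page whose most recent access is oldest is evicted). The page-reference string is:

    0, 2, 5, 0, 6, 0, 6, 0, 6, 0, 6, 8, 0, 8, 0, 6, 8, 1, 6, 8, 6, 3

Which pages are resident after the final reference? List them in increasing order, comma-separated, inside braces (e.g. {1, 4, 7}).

0 -> miss, frames [0]
2 -> miss, frames [0, 2]
5 -> miss, frames [0, 2, 5]
0 -> hit
6 -> miss, frames [2, 5, 0, 6]
0 -> hit
6 -> hit
0 -> hit
6 -> hit
0 -> hit
6 -> hit
8 -> miss, frames [2, 5, 0, 6, 8]
0 -> hit
8 -> hit
0 -> hit
6 -> hit
8 -> hit
1 -> miss, evict 2, frames [5, 0, 6, 8, 1]
6 -> hit
8 -> hit
6 -> hit
3 -> miss, evict 5, frames [0, 1, 8, 6, 3]

{0, 1, 3, 6, 8}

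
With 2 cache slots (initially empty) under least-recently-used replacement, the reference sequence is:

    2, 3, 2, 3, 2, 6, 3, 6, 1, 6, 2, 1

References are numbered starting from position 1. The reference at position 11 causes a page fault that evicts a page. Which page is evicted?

1

pos 1: 2: fault, frames [2]
pos 2: 3: fault, frames [2, 3]
pos 3: 2: hit
pos 4: 3: hit
pos 5: 2: hit
pos 6: 6: fault, evict 3, frames [2, 6]
pos 7: 3: fault, evict 2, frames [6, 3]
pos 8: 6: hit
pos 9: 1: fault, evict 3, frames [6, 1]
pos 10: 6: hit
pos 11: 2: fault, evict 1, frames [6, 2]
At position 11, page 1 is evicted.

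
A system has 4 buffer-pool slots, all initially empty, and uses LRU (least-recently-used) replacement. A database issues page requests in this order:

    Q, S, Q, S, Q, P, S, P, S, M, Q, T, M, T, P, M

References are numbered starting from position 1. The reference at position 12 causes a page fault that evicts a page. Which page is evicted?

P

pos 1: Q: fault, frames {Q}
pos 2: S: fault, frames {Q,S}
pos 3: Q: hit
pos 4: S: hit
pos 5: Q: hit
pos 6: P: fault, frames {S,Q,P}
pos 7: S: hit
pos 8: P: hit
pos 9: S: hit
pos 10: M: fault, frames {Q,P,S,M}
pos 11: Q: hit
pos 12: T: fault, evict P, frames {S,M,Q,T}
At position 12, page P is evicted.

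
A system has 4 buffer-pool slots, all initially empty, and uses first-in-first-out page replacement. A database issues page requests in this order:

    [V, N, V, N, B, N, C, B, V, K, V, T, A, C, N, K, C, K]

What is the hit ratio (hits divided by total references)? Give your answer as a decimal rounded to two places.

0.39

V: fault, frames {V}
N: fault, frames {V,N}
V: hit
N: hit
B: fault, frames {V,N,B}
N: hit
C: fault, frames {V,N,B,C}
B: hit
V: hit
K: fault, evict V, frames {N,B,C,K}
V: fault, evict N, frames {B,C,K,V}
T: fault, evict B, frames {C,K,V,T}
A: fault, evict C, frames {K,V,T,A}
C: fault, evict K, frames {V,T,A,C}
N: fault, evict V, frames {T,A,C,N}
K: fault, evict T, frames {A,C,N,K}
C: hit
K: hit
Hits: 7 of 18 references → 7/18 = 0.3889.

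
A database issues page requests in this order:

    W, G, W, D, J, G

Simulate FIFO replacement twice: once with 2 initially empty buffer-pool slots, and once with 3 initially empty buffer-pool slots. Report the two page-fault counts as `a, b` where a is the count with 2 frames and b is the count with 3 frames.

2 frames: F F . F F F → 5 faults.
3 frames: F F . F F . → 4 faults.
4 < 5: adding a frame reduced faults, as is typical.

5, 4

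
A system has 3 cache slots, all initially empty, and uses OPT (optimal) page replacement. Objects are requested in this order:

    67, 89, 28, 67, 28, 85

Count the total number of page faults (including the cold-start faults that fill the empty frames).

67 -> miss, frames (67)
89 -> miss, frames (67 89)
28 -> miss, frames (67 89 28)
67 -> hit
28 -> hit
85 -> miss, evict 28, frames (67 89 85)
Page faults: 4.

4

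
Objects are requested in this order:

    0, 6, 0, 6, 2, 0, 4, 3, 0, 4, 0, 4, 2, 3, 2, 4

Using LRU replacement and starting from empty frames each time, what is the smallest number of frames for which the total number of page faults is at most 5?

f=1: 16 faults
f=2: 11 faults
f=3: 7 faults
f=4: 5 faults
f=5: 5 faults
Smallest f with faults ≤ 5 is 4.

4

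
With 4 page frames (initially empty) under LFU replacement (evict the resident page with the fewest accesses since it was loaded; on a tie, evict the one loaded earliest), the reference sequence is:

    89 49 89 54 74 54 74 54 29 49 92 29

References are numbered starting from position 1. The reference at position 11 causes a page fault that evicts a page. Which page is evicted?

pos 1: 89 → miss, frames [89]
pos 2: 49 → miss, frames [89, 49]
pos 3: 89 → hit
pos 4: 54 → miss, frames [89, 49, 54]
pos 5: 74 → miss, frames [89, 49, 54, 74]
pos 6: 54 → hit
pos 7: 74 → hit
pos 8: 54 → hit
pos 9: 29 → miss, evict 49, frames [89, 54, 74, 29]
pos 10: 49 → miss, evict 29, frames [89, 54, 74, 49]
pos 11: 92 → miss, evict 49, frames [89, 54, 74, 92]
At position 11, page 49 is evicted.

49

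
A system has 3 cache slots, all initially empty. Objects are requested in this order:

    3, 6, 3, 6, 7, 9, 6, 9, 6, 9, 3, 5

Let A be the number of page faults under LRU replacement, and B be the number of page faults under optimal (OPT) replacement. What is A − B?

Under LRU: F F . . F F . . . . F F → 6 faults.
Under OPT: F F . . F F . . . . . F → 5 faults.
A − B = 6 − 5 = 1.

1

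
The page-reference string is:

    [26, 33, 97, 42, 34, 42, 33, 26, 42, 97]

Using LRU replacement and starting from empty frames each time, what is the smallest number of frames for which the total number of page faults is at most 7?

4

f=1: 10 faults
f=2: 9 faults
f=3: 8 faults
f=4: 7 faults
f=5: 5 faults
Smallest f with faults ≤ 7 is 4.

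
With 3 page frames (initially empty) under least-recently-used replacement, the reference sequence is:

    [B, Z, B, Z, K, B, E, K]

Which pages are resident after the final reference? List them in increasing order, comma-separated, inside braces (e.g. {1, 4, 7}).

B → miss, frames [B]
Z → miss, frames [B, Z]
B → hit
Z → hit
K → miss, frames [B, Z, K]
B → hit
E → miss, evict Z, frames [K, B, E]
K → hit

{B, E, K}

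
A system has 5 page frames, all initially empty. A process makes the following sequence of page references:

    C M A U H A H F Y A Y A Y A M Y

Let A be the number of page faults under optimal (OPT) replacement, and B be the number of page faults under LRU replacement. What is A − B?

-1

Under OPT: F F F F F . . F F . . . . . . . → 7 faults.
Under LRU: F F F F F . . F F . . . . . F . → 8 faults.
A − B = 7 − 8 = -1.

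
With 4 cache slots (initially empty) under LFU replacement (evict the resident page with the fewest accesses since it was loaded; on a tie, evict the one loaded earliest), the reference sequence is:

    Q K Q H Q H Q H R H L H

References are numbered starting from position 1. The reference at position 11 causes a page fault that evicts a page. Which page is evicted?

K

pos 1: Q -> fault, frames (Q)
pos 2: K -> fault, frames (Q K)
pos 3: Q -> hit
pos 4: H -> fault, frames (Q K H)
pos 5: Q -> hit
pos 6: H -> hit
pos 7: Q -> hit
pos 8: H -> hit
pos 9: R -> fault, frames (Q K H R)
pos 10: H -> hit
pos 11: L -> fault, evict K, frames (Q H R L)
At position 11, page K is evicted.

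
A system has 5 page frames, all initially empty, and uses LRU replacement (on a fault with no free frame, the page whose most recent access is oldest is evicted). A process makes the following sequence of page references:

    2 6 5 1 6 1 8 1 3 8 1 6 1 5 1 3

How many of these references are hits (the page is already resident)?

2: miss, frames (2)
6: miss, frames (2 6)
5: miss, frames (2 6 5)
1: miss, frames (2 6 5 1)
6: hit
1: hit
8: miss, frames (2 5 6 1 8)
1: hit
3: miss, evict 2, frames (5 6 8 1 3)
8: hit
1: hit
6: hit
1: hit
5: hit
1: hit
3: hit
Hits: 10.

10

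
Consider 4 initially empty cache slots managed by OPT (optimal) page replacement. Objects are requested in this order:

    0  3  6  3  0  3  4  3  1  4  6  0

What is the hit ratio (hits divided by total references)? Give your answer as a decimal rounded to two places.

0: miss, frames [0]
3: miss, frames [0, 3]
6: miss, frames [0, 3, 6]
3: hit
0: hit
3: hit
4: miss, frames [0, 3, 6, 4]
3: hit
1: miss, evict 3, frames [0, 6, 4, 1]
4: hit
6: hit
0: hit
Hits: 7 of 12 references → 7/12 = 0.5833.

0.58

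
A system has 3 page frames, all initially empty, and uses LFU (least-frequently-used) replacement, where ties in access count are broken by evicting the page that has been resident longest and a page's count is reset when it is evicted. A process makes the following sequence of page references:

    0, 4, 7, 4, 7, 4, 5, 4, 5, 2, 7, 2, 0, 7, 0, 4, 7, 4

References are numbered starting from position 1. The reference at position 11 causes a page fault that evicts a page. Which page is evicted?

2

pos 1: 0: fault, frames [0]
pos 2: 4: fault, frames [0, 4]
pos 3: 7: fault, frames [0, 4, 7]
pos 4: 4: hit
pos 5: 7: hit
pos 6: 4: hit
pos 7: 5: fault, evict 0, frames [4, 7, 5]
pos 8: 4: hit
pos 9: 5: hit
pos 10: 2: fault, evict 7, frames [4, 5, 2]
pos 11: 7: fault, evict 2, frames [4, 5, 7]
At position 11, page 2 is evicted.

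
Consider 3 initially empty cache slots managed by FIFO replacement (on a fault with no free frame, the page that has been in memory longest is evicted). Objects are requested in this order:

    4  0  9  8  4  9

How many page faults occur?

4: fault, frames (4)
0: fault, frames (4 0)
9: fault, frames (4 0 9)
8: fault, evict 4, frames (0 9 8)
4: fault, evict 0, frames (9 8 4)
9: hit
Page faults: 5.

5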